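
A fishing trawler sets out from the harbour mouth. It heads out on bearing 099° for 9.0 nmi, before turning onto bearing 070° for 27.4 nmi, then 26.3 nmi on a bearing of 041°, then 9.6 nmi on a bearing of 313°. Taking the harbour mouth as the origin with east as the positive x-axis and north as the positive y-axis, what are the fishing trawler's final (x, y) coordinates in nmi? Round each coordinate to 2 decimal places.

(44.87, 34.36)

Leg 1 (099°, 9.0 nmi): east 9.0 sin 99° = 8.89, north 9.0 cos 99° = -1.41
Leg 2 (070°, 27.4 nmi): east 27.4 sin 70° = 25.75, north 27.4 cos 70° = 9.37
Leg 3 (041°, 26.3 nmi): east 26.3 sin 41° = 17.25, north 26.3 cos 41° = 19.85
Leg 4 (313°, 9.6 nmi): east 9.6 sin 313° = -7.02, north 9.6 cos 313° = 6.55
Summing: 44.87 nmi east, 34.36 nmi north → (44.87, 34.36).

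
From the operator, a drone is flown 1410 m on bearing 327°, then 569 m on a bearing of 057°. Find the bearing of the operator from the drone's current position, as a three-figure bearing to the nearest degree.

Leg 1 (327°, 1410 m): east 1410 sin 327° = -767.94, north 1410 cos 327° = 1182.53
Leg 2 (057°, 569 m): east 569 sin 57° = 477.20, north 569 cos 57° = 309.90
Net displacement: -290.74 east, 1492.43 north. Direction back to start is (290.74, -1492.43): bearing = atan2(290.74, -1492.43) mod 360° = 168.98° ≈ 169°.

169°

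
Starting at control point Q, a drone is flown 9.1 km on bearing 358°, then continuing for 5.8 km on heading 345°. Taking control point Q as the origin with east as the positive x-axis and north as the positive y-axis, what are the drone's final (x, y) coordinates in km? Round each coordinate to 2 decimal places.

(-1.82, 14.70)

Leg 1 (358°, 9.1 km): east 9.1 sin 358° = -0.32, north 9.1 cos 358° = 9.09
Leg 2 (345°, 5.8 km): east 5.8 sin 345° = -1.50, north 5.8 cos 345° = 5.60
Summing: -1.82 km east, 14.70 km north → (-1.82, 14.70).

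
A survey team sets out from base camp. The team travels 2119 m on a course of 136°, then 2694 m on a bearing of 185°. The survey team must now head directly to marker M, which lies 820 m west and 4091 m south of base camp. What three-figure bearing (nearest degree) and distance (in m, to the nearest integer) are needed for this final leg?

273°, 2061 m

Leg 1 (136°, 2119 m): east 2119 sin 136° = 1471.98, north 2119 cos 136° = -1524.28
Leg 2 (185°, 2694 m): east 2694 sin 185° = -234.80, north 2694 cos 185° = -2683.75
Current position: (1237.18, -4208.03). Target: (-820, -4091). Remaining: Δeast = -2057.18, Δnorth = 117.03.
Bearing = atan2(-2057.18, 117.03) mod 360° = 273.26°; distance = √((-2057.18)² + (117.03)²) = 2060.510 m.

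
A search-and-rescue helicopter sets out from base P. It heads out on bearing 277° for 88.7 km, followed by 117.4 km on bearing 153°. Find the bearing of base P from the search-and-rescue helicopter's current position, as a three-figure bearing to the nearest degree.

020°

Leg 1 (277°, 88.7 km): east 88.7 sin 277° = -88.04, north 88.7 cos 277° = 10.81
Leg 2 (153°, 117.4 km): east 117.4 sin 153° = 53.30, north 117.4 cos 153° = -104.60
Net displacement: -34.74 east, -93.79 north. Direction back to start is (34.74, 93.79): bearing = atan2(34.74, 93.79) mod 360° = 20.32° ≈ 020°.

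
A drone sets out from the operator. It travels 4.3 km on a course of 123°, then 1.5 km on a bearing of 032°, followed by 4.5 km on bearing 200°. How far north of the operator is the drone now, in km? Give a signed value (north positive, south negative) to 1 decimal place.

Leg 1 (123°, 4.3 km): east 4.3 sin 123° = 3.61, north 4.3 cos 123° = -2.34
Leg 2 (032°, 1.5 km): east 1.5 sin 32° = 0.79, north 1.5 cos 32° = 1.27
Leg 3 (200°, 4.5 km): east 4.5 sin 200° = -1.54, north 4.5 cos 200° = -4.23
Net north component: -5.30 km.

-5.3 km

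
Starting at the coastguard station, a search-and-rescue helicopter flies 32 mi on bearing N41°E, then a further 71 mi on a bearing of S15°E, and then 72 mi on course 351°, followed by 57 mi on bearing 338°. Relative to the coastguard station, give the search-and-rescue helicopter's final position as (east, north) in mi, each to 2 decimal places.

Leg 1 (N41°E, 32 mi): east 32 sin 41° = 20.99, north 32 cos 41° = 24.15
Leg 2 (S15°E, 71 mi): east 71 sin 165° = 18.38, north 71 cos 165° = -68.58
Leg 3 (351°, 72 mi): east 72 sin 351° = -11.26, north 72 cos 351° = 71.11
Leg 4 (338°, 57 mi): east 57 sin 338° = -21.35, north 57 cos 338° = 52.85
Summing: 6.75 mi east, 79.53 mi north → (6.75, 79.53).

(6.75, 79.53)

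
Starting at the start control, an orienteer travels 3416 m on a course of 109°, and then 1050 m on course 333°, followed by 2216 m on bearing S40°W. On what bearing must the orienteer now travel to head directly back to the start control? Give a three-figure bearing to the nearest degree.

Leg 1 (109°, 3416 m): east 3416 sin 109° = 3229.89, north 3416 cos 109° = -1112.14
Leg 2 (333°, 1050 m): east 1050 sin 333° = -476.69, north 1050 cos 333° = 935.56
Leg 3 (S40°W, 2216 m): east 2216 sin 220° = -1424.42, north 2216 cos 220° = -1697.55
Net displacement: 1328.78 east, -1874.14 north. Direction back to start is (-1328.78, 1874.14): bearing = atan2(-1328.78, 1874.14) mod 360° = 324.66° ≈ 325°.

325°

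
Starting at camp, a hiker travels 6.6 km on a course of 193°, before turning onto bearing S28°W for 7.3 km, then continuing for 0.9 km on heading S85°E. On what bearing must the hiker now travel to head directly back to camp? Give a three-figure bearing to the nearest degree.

Leg 1 (193°, 6.6 km): east 6.6 sin 193° = -1.48, north 6.6 cos 193° = -6.43
Leg 2 (S28°W, 7.3 km): east 7.3 sin 208° = -3.43, north 7.3 cos 208° = -6.45
Leg 3 (S85°E, 0.9 km): east 0.9 sin 95° = 0.90, north 0.9 cos 95° = -0.08
Net displacement: -4.02 east, -12.95 north. Direction back to start is (4.02, 12.95): bearing = atan2(4.02, 12.95) mod 360° = 17.22° ≈ 017°.

017°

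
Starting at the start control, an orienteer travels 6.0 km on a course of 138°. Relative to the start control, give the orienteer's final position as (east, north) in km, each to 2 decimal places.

(4.01, -4.46)

Leg 1 (138°, 6.0 km): east 6.0 sin 138° = 4.01, north 6.0 cos 138° = -4.46
Summing: 4.01 km east, -4.46 km north → (4.01, -4.46).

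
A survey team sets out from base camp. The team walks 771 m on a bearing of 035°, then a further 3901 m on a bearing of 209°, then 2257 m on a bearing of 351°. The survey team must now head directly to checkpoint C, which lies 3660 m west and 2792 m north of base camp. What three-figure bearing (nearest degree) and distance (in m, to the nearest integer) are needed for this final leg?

Leg 1 (035°, 771 m): east 771 sin 35° = 442.23, north 771 cos 35° = 631.57
Leg 2 (209°, 3901 m): east 3901 sin 209° = -1891.24, north 3901 cos 209° = -3411.89
Leg 3 (351°, 2257 m): east 2257 sin 351° = -353.07, north 2257 cos 351° = 2229.21
Current position: (-1802.09, -551.11). Target: (-3660, 2792). Remaining: Δeast = -1857.91, Δnorth = 3343.11.
Bearing = atan2(-1857.91, 3343.11) mod 360° = 330.94°; distance = √((-1857.91)² + (3343.11)²) = 3824.688 m.

331°, 3825 m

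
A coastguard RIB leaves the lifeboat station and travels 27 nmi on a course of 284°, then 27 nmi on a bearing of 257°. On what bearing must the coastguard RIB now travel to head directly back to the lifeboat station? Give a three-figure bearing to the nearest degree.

Leg 1 (284°, 27 nmi): east 27 sin 284° = -26.20, north 27 cos 284° = 6.53
Leg 2 (257°, 27 nmi): east 27 sin 257° = -26.31, north 27 cos 257° = -6.07
Net displacement: -52.51 east, 0.46 north. Direction back to start is (52.51, -0.46): bearing = atan2(52.51, -0.46) mod 360° = 90.50° ≈ 090°.

090°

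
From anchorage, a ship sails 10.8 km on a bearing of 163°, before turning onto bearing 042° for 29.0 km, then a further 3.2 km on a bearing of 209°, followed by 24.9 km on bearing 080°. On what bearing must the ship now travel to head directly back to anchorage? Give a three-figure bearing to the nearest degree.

Leg 1 (163°, 10.8 km): east 10.8 sin 163° = 3.16, north 10.8 cos 163° = -10.33
Leg 2 (042°, 29.0 km): east 29.0 sin 42° = 19.40, north 29.0 cos 42° = 21.55
Leg 3 (209°, 3.2 km): east 3.2 sin 209° = -1.55, north 3.2 cos 209° = -2.80
Leg 4 (080°, 24.9 km): east 24.9 sin 80° = 24.52, north 24.9 cos 80° = 4.32
Net displacement: 45.53 east, 12.75 north. Direction back to start is (-45.53, -12.75): bearing = atan2(-45.53, -12.75) mod 360° = 254.36° ≈ 254°.

254°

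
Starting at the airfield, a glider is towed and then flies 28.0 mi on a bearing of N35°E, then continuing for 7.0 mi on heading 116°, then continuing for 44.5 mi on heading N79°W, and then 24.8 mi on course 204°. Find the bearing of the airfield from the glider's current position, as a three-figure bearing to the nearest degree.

Leg 1 (N35°E, 28.0 mi): east 28.0 sin 35° = 16.06, north 28.0 cos 35° = 22.94
Leg 2 (116°, 7.0 mi): east 7.0 sin 116° = 6.29, north 7.0 cos 116° = -3.07
Leg 3 (N79°W, 44.5 mi): east 44.5 sin 281° = -43.68, north 44.5 cos 281° = 8.49
Leg 4 (204°, 24.8 mi): east 24.8 sin 204° = -10.09, north 24.8 cos 204° = -22.66
Net displacement: -31.42 east, 5.70 north. Direction back to start is (31.42, -5.70): bearing = atan2(31.42, -5.70) mod 360° = 100.29° ≈ 100°.

100°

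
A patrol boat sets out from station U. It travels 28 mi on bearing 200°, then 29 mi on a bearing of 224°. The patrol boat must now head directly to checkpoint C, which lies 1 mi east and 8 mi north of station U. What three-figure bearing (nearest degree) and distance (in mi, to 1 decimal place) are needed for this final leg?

Leg 1 (200°, 28 mi): east 28 sin 200° = -9.58, north 28 cos 200° = -26.31
Leg 2 (224°, 29 mi): east 29 sin 224° = -20.15, north 29 cos 224° = -20.86
Current position: (-29.72, -47.17). Target: (1, 8). Remaining: Δeast = 30.72, Δnorth = 55.17.
Bearing = atan2(30.72, 55.17) mod 360° = 29.11°; distance = √((30.72)² + (55.17)²) = 63.149 mi.

029°, 63.1 mi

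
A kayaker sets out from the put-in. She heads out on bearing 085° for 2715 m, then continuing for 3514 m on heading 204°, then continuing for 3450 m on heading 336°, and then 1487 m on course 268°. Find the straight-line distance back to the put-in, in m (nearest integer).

1619 m

Leg 1 (085°, 2715 m): east 2715 sin 85° = 2704.67, north 2715 cos 85° = 236.63
Leg 2 (204°, 3514 m): east 3514 sin 204° = -1429.27, north 3514 cos 204° = -3210.20
Leg 3 (336°, 3450 m): east 3450 sin 336° = -1403.24, north 3450 cos 336° = 3151.73
Leg 4 (268°, 1487 m): east 1487 sin 268° = -1486.09, north 1487 cos 268° = -51.90
Net: -1613.94 east, 126.27 north. Distance = √((-1613.94)² + (126.27)²) = 1618.871 m.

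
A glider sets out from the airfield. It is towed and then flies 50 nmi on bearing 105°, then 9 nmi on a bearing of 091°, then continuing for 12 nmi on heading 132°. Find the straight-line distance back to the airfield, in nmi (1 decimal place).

69.5 nmi

Leg 1 (105°, 50 nmi): east 50 sin 105° = 48.30, north 50 cos 105° = -12.94
Leg 2 (091°, 9 nmi): east 9 sin 91° = 9.00, north 9 cos 91° = -0.16
Leg 3 (132°, 12 nmi): east 12 sin 132° = 8.92, north 12 cos 132° = -8.03
Net: 66.21 east, -21.13 north. Distance = √((66.21)² + (-21.13)²) = 69.502 nmi.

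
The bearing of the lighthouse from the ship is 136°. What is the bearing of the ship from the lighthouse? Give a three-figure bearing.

316°

Back-bearing = 136° + 180° = 316°.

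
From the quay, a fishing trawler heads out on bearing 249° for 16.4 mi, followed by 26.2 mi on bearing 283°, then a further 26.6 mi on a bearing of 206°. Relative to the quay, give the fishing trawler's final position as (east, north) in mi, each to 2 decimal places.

(-52.50, -23.89)

Leg 1 (249°, 16.4 mi): east 16.4 sin 249° = -15.31, north 16.4 cos 249° = -5.88
Leg 2 (283°, 26.2 mi): east 26.2 sin 283° = -25.53, north 26.2 cos 283° = 5.89
Leg 3 (206°, 26.6 mi): east 26.6 sin 206° = -11.66, north 26.6 cos 206° = -23.91
Summing: -52.50 mi east, -23.89 mi north → (-52.50, -23.89).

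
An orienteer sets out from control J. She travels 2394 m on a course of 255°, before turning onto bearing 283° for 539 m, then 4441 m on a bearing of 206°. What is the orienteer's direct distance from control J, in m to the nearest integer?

Leg 1 (255°, 2394 m): east 2394 sin 255° = -2312.43, north 2394 cos 255° = -619.61
Leg 2 (283°, 539 m): east 539 sin 283° = -525.19, north 539 cos 283° = 121.25
Leg 3 (206°, 4441 m): east 4441 sin 206° = -1946.81, north 4441 cos 206° = -3991.54
Net: -4784.42 east, -4489.91 north. Distance = √((-4784.42)² + (-4489.91)²) = 6561.245 m.

6561 m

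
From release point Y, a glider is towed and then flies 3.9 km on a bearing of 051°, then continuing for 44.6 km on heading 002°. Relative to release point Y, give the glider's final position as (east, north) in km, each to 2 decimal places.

Leg 1 (051°, 3.9 km): east 3.9 sin 51° = 3.03, north 3.9 cos 51° = 2.45
Leg 2 (002°, 44.6 km): east 44.6 sin 2° = 1.56, north 44.6 cos 2° = 44.57
Summing: 4.59 km east, 47.03 km north → (4.59, 47.03).

(4.59, 47.03)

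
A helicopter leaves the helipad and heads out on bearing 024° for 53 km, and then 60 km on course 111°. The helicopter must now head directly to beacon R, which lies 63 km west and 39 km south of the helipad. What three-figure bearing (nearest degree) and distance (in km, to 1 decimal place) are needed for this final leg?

245°, 155.3 km

Leg 1 (024°, 53 km): east 53 sin 24° = 21.56, north 53 cos 24° = 48.42
Leg 2 (111°, 60 km): east 60 sin 111° = 56.01, north 60 cos 111° = -21.50
Current position: (77.57, 26.92). Target: (-63, -39). Remaining: Δeast = -140.57, Δnorth = -65.92.
Bearing = atan2(-140.57, -65.92) mod 360° = 244.88°; distance = √((-140.57)² + (-65.92)²) = 155.259 km.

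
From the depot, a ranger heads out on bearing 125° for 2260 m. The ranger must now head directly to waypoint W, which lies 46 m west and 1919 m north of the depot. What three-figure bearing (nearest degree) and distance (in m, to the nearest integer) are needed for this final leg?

Leg 1 (125°, 2260 m): east 2260 sin 125° = 1851.28, north 2260 cos 125° = -1296.28
Current position: (1851.28, -1296.28). Target: (-46, 1919). Remaining: Δeast = -1897.28, Δnorth = 3215.28.
Bearing = atan2(-1897.28, 3215.28) mod 360° = 329.46°; distance = √((-1897.28)² + (3215.28)²) = 3733.327 m.

329°, 3733 m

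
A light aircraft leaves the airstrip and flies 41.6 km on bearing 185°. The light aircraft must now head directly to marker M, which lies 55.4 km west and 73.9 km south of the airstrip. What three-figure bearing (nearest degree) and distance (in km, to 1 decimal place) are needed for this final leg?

Leg 1 (185°, 41.6 km): east 41.6 sin 185° = -3.63, north 41.6 cos 185° = -41.44
Current position: (-3.63, -41.44). Target: (-55.4, -73.9). Remaining: Δeast = -51.77, Δnorth = -32.46.
Bearing = atan2(-51.77, -32.46) mod 360° = 237.92°; distance = √((-51.77)² + (-32.46)²) = 61.107 km.

238°, 61.1 km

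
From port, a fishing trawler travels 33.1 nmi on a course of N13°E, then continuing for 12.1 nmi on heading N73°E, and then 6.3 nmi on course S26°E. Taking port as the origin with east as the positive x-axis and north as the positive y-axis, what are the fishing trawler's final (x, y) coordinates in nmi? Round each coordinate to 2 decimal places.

(21.78, 30.13)

Leg 1 (N13°E, 33.1 nmi): east 33.1 sin 13° = 7.45, north 33.1 cos 13° = 32.25
Leg 2 (N73°E, 12.1 nmi): east 12.1 sin 73° = 11.57, north 12.1 cos 73° = 3.54
Leg 3 (S26°E, 6.3 nmi): east 6.3 sin 154° = 2.76, north 6.3 cos 154° = -5.66
Summing: 21.78 nmi east, 30.13 nmi north → (21.78, 30.13).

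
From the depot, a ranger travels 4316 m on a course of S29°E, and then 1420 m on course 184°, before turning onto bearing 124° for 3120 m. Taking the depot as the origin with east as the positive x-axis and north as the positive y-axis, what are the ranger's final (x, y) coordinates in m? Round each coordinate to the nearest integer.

Leg 1 (S29°E, 4316 m): east 4316 sin 151° = 2092.44, north 4316 cos 151° = -3774.86
Leg 2 (184°, 1420 m): east 1420 sin 184° = -99.05, north 1420 cos 184° = -1416.54
Leg 3 (124°, 3120 m): east 3120 sin 124° = 2586.60, north 3120 cos 124° = -1744.68
Summing: 4579.98 m east, -6936.08 m north → (4580, -6936).

(4580, -6936)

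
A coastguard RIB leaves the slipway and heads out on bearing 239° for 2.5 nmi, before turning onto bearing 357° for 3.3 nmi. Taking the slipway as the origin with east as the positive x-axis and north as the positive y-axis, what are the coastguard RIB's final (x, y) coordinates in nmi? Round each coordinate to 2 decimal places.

Leg 1 (239°, 2.5 nmi): east 2.5 sin 239° = -2.14, north 2.5 cos 239° = -1.29
Leg 2 (357°, 3.3 nmi): east 3.3 sin 357° = -0.17, north 3.3 cos 357° = 3.30
Summing: -2.32 nmi east, 2.01 nmi north → (-2.32, 2.01).

(-2.32, 2.01)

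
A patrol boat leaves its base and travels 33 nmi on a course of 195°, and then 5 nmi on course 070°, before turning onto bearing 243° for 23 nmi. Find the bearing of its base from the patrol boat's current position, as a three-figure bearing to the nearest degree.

031°

Leg 1 (195°, 33 nmi): east 33 sin 195° = -8.54, north 33 cos 195° = -31.88
Leg 2 (070°, 5 nmi): east 5 sin 70° = 4.70, north 5 cos 70° = 1.71
Leg 3 (243°, 23 nmi): east 23 sin 243° = -20.49, north 23 cos 243° = -10.44
Net displacement: -24.34 east, -40.61 north. Direction back to start is (24.34, 40.61): bearing = atan2(24.34, 40.61) mod 360° = 30.93° ≈ 031°.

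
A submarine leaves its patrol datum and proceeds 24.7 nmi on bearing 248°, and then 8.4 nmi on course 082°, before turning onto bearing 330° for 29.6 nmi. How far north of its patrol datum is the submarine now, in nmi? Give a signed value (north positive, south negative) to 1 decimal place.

17.6 nmi

Leg 1 (248°, 24.7 nmi): east 24.7 sin 248° = -22.90, north 24.7 cos 248° = -9.25
Leg 2 (082°, 8.4 nmi): east 8.4 sin 82° = 8.32, north 8.4 cos 82° = 1.17
Leg 3 (330°, 29.6 nmi): east 29.6 sin 330° = -14.80, north 29.6 cos 330° = 25.63
Net north component: 17.55 nmi.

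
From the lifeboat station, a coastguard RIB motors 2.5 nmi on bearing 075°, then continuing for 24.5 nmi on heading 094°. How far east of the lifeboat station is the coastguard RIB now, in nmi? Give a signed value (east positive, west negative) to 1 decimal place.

26.9 nmi

Leg 1 (075°, 2.5 nmi): east 2.5 sin 75° = 2.41, north 2.5 cos 75° = 0.65
Leg 2 (094°, 24.5 nmi): east 24.5 sin 94° = 24.44, north 24.5 cos 94° = -1.71
Net east component: 26.86 nmi.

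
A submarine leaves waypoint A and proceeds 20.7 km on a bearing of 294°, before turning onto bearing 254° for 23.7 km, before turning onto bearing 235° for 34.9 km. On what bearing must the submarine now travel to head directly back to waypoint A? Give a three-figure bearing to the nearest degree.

076°

Leg 1 (294°, 20.7 km): east 20.7 sin 294° = -18.91, north 20.7 cos 294° = 8.42
Leg 2 (254°, 23.7 km): east 23.7 sin 254° = -22.78, north 23.7 cos 254° = -6.53
Leg 3 (235°, 34.9 km): east 34.9 sin 235° = -28.59, north 34.9 cos 235° = -20.02
Net displacement: -70.28 east, -18.13 north. Direction back to start is (70.28, 18.13): bearing = atan2(70.28, 18.13) mod 360° = 75.53° ≈ 076°.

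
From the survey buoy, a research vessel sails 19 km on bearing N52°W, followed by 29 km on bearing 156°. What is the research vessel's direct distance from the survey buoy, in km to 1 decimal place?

15.1 km

Leg 1 (N52°W, 19 km): east 19 sin 308° = -14.97, north 19 cos 308° = 11.70
Leg 2 (156°, 29 km): east 29 sin 156° = 11.80, north 29 cos 156° = -26.49
Net: -3.18 east, -14.80 north. Distance = √((-3.18)² + (-14.80)²) = 15.132 km.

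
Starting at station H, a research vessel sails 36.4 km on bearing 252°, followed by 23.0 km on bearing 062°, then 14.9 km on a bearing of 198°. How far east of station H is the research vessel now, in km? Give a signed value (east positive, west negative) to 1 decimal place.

-18.9 km

Leg 1 (252°, 36.4 km): east 36.4 sin 252° = -34.62, north 36.4 cos 252° = -11.25
Leg 2 (062°, 23.0 km): east 23.0 sin 62° = 20.31, north 23.0 cos 62° = 10.80
Leg 3 (198°, 14.9 km): east 14.9 sin 198° = -4.60, north 14.9 cos 198° = -14.17
Net east component: -18.92 km.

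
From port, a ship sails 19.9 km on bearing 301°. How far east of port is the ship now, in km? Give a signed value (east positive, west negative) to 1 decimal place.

-17.1 km

Leg 1 (301°, 19.9 km): east 19.9 sin 301° = -17.06, north 19.9 cos 301° = 10.25
Net east component: -17.06 km.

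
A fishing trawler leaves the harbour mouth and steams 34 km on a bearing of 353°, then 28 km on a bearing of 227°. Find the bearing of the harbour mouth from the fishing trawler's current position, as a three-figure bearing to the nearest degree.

121°

Leg 1 (353°, 34 km): east 34 sin 353° = -4.14, north 34 cos 353° = 33.75
Leg 2 (227°, 28 km): east 28 sin 227° = -20.48, north 28 cos 227° = -19.10
Net displacement: -24.62 east, 14.65 north. Direction back to start is (24.62, -14.65): bearing = atan2(24.62, -14.65) mod 360° = 120.75° ≈ 121°.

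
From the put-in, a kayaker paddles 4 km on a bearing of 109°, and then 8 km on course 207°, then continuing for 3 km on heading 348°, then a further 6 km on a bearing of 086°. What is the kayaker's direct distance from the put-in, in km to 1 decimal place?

7.5 km

Leg 1 (109°, 4 km): east 4 sin 109° = 3.78, north 4 cos 109° = -1.30
Leg 2 (207°, 8 km): east 8 sin 207° = -3.63, north 8 cos 207° = -7.13
Leg 3 (348°, 3 km): east 3 sin 348° = -0.62, north 3 cos 348° = 2.93
Leg 4 (086°, 6 km): east 6 sin 86° = 5.99, north 6 cos 86° = 0.42
Net: 5.51 east, -5.08 north. Distance = √((5.51)² + (-5.08)²) = 7.494 km.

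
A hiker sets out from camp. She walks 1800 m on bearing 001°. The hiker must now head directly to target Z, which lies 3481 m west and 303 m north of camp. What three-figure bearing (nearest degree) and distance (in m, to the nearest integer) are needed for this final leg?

Leg 1 (001°, 1800 m): east 1800 sin 1° = 31.41, north 1800 cos 1° = 1799.73
Current position: (31.41, 1799.73). Target: (-3481, 303). Remaining: Δeast = -3512.41, Δnorth = -1496.73.
Bearing = atan2(-3512.41, -1496.73) mod 360° = 246.92°; distance = √((-3512.41)² + (-1496.73)²) = 3818.016 m.

247°, 3818 m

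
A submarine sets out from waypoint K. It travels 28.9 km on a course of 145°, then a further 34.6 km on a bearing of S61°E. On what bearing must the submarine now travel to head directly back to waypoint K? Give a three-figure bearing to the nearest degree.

311°

Leg 1 (145°, 28.9 km): east 28.9 sin 145° = 16.58, north 28.9 cos 145° = -23.67
Leg 2 (S61°E, 34.6 km): east 34.6 sin 119° = 30.26, north 34.6 cos 119° = -16.77
Net displacement: 46.84 east, -40.45 north. Direction back to start is (-46.84, 40.45): bearing = atan2(-46.84, 40.45) mod 360° = 310.81° ≈ 311°.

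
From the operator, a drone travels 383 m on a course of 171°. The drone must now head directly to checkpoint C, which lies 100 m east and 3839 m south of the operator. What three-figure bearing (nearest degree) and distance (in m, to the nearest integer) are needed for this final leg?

Leg 1 (171°, 383 m): east 383 sin 171° = 59.91, north 383 cos 171° = -378.28
Current position: (59.91, -378.28). Target: (100, -3839). Remaining: Δeast = 40.09, Δnorth = -3460.72.
Bearing = atan2(40.09, -3460.72) mod 360° = 179.34°; distance = √((40.09)² + (-3460.72)²) = 3460.948 m.

179°, 3461 m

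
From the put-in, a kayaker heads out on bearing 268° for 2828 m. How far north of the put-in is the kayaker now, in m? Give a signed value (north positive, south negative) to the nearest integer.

Leg 1 (268°, 2828 m): east 2828 sin 268° = -2826.28, north 2828 cos 268° = -98.70
Net north component: -98.70 m.

-99 m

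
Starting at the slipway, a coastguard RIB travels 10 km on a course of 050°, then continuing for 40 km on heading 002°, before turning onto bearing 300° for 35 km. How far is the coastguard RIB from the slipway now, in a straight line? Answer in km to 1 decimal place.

67.3 km

Leg 1 (050°, 10 km): east 10 sin 50° = 7.66, north 10 cos 50° = 6.43
Leg 2 (002°, 40 km): east 40 sin 2° = 1.40, north 40 cos 2° = 39.98
Leg 3 (300°, 35 km): east 35 sin 300° = -30.31, north 35 cos 300° = 17.50
Net: -21.25 east, 63.90 north. Distance = √((-21.25)² + (63.90)²) = 67.345 km.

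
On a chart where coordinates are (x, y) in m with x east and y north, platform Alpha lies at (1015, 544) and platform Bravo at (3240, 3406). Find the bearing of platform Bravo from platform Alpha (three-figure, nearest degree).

038°

Δeast = 3240 − 1015 = 2225.00; Δnorth = 3406 − 544 = 2862.00.
Bearing = atan2(Δeast, Δnorth) mod 360° = 37.86° ≈ 038°.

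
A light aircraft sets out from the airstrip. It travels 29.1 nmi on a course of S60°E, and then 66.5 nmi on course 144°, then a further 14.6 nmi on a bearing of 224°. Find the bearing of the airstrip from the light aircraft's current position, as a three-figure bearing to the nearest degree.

326°

Leg 1 (S60°E, 29.1 nmi): east 29.1 sin 120° = 25.20, north 29.1 cos 120° = -14.55
Leg 2 (144°, 66.5 nmi): east 66.5 sin 144° = 39.09, north 66.5 cos 144° = -53.80
Leg 3 (224°, 14.6 nmi): east 14.6 sin 224° = -10.14, north 14.6 cos 224° = -10.50
Net displacement: 54.15 east, -78.85 north. Direction back to start is (-54.15, 78.85): bearing = atan2(-54.15, 78.85) mod 360° = 325.52° ≈ 326°.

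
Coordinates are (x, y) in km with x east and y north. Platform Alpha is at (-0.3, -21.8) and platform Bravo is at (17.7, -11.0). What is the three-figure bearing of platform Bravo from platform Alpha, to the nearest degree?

059°

Δeast = 17.7 − -0.3 = 18.00; Δnorth = -11.0 − -21.8 = 10.80.
Bearing = atan2(Δeast, Δnorth) mod 360° = 59.04° ≈ 059°.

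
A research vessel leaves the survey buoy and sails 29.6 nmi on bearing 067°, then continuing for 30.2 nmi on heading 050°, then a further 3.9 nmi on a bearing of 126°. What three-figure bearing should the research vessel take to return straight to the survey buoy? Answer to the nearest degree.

Leg 1 (067°, 29.6 nmi): east 29.6 sin 67° = 27.25, north 29.6 cos 67° = 11.57
Leg 2 (050°, 30.2 nmi): east 30.2 sin 50° = 23.13, north 30.2 cos 50° = 19.41
Leg 3 (126°, 3.9 nmi): east 3.9 sin 126° = 3.16, north 3.9 cos 126° = -2.29
Net displacement: 53.54 east, 28.69 north. Direction back to start is (-53.54, -28.69): bearing = atan2(-53.54, -28.69) mod 360° = 241.82° ≈ 242°.

242°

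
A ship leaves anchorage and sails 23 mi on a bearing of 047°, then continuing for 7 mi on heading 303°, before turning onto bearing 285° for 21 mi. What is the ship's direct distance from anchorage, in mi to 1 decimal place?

Leg 1 (047°, 23 mi): east 23 sin 47° = 16.82, north 23 cos 47° = 15.69
Leg 2 (303°, 7 mi): east 7 sin 303° = -5.87, north 7 cos 303° = 3.81
Leg 3 (285°, 21 mi): east 21 sin 285° = -20.28, north 21 cos 285° = 5.44
Net: -9.33 east, 24.93 north. Distance = √((-9.33)² + (24.93)²) = 26.623 mi.

26.6 mi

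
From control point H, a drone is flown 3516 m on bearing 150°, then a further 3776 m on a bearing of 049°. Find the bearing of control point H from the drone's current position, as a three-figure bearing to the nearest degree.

277°

Leg 1 (150°, 3516 m): east 3516 sin 150° = 1758.00, north 3516 cos 150° = -3044.95
Leg 2 (049°, 3776 m): east 3776 sin 49° = 2849.78, north 3776 cos 49° = 2477.28
Net displacement: 4607.78 east, -567.67 north. Direction back to start is (-4607.78, 567.67): bearing = atan2(-4607.78, 567.67) mod 360° = 277.02° ≈ 277°.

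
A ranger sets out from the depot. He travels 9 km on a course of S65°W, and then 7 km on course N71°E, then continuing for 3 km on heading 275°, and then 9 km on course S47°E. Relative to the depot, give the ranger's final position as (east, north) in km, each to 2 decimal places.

(2.06, -7.40)

Leg 1 (S65°W, 9 km): east 9 sin 245° = -8.16, north 9 cos 245° = -3.80
Leg 2 (N71°E, 7 km): east 7 sin 71° = 6.62, north 7 cos 71° = 2.28
Leg 3 (275°, 3 km): east 3 sin 275° = -2.99, north 3 cos 275° = 0.26
Leg 4 (S47°E, 9 km): east 9 sin 133° = 6.58, north 9 cos 133° = -6.14
Summing: 2.06 km east, -7.40 km north → (2.06, -7.40).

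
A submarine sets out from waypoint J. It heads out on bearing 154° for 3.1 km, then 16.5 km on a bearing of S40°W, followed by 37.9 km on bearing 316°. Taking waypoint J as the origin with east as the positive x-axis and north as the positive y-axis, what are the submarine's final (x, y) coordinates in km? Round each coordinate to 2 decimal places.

(-35.57, 11.84)

Leg 1 (154°, 3.1 km): east 3.1 sin 154° = 1.36, north 3.1 cos 154° = -2.79
Leg 2 (S40°W, 16.5 km): east 16.5 sin 220° = -10.61, north 16.5 cos 220° = -12.64
Leg 3 (316°, 37.9 km): east 37.9 sin 316° = -26.33, north 37.9 cos 316° = 27.26
Summing: -35.57 km east, 11.84 km north → (-35.57, 11.84).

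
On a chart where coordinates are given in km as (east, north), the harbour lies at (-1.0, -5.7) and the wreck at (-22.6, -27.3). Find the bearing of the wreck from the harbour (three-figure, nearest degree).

Δeast = -22.6 − -1.0 = -21.60; Δnorth = -27.3 − -5.7 = -21.60.
Bearing = atan2(Δeast, Δnorth) mod 360° = 225.00° ≈ 225°.

225°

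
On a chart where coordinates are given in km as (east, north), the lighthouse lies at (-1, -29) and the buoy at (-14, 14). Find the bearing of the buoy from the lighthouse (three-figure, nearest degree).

Δeast = -14 − -1 = -13.00; Δnorth = 14 − -29 = 43.00.
Bearing = atan2(Δeast, Δnorth) mod 360° = 343.18° ≈ 343°.

343°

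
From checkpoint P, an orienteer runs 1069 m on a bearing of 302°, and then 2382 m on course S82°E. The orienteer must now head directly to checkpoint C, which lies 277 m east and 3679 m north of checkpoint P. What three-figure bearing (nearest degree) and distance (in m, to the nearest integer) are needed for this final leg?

341°, 3639 m

Leg 1 (302°, 1069 m): east 1069 sin 302° = -906.56, north 1069 cos 302° = 566.48
Leg 2 (S82°E, 2382 m): east 2382 sin 98° = 2358.82, north 2382 cos 98° = -331.51
Current position: (1452.26, 234.97). Target: (277, 3679). Remaining: Δeast = -1175.26, Δnorth = 3444.03.
Bearing = atan2(-1175.26, 3444.03) mod 360° = 341.16°; distance = √((-1175.26)² + (3444.03)²) = 3639.031 m.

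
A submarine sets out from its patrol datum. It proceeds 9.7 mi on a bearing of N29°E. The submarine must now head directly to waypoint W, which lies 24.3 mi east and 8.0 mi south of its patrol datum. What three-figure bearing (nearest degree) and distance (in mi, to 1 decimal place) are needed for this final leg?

130°, 25.6 mi

Leg 1 (N29°E, 9.7 mi): east 9.7 sin 29° = 4.70, north 9.7 cos 29° = 8.48
Current position: (4.70, 8.48). Target: (24.3, -8.0). Remaining: Δeast = 19.60, Δnorth = -16.48.
Bearing = atan2(19.60, -16.48) mod 360° = 130.07°; distance = √((19.60)² + (-16.48)²) = 25.608 mi.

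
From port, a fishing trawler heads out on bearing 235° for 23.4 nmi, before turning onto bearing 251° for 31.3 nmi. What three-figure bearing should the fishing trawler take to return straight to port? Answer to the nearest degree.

Leg 1 (235°, 23.4 nmi): east 23.4 sin 235° = -19.17, north 23.4 cos 235° = -13.42
Leg 2 (251°, 31.3 nmi): east 31.3 sin 251° = -29.59, north 31.3 cos 251° = -10.19
Net displacement: -48.76 east, -23.61 north. Direction back to start is (48.76, 23.61): bearing = atan2(48.76, 23.61) mod 360° = 64.16° ≈ 064°.

064°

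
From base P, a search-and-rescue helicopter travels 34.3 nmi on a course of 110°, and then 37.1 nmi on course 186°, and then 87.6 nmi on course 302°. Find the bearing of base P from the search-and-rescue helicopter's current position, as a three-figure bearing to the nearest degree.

087°

Leg 1 (110°, 34.3 nmi): east 34.3 sin 110° = 32.23, north 34.3 cos 110° = -11.73
Leg 2 (186°, 37.1 nmi): east 37.1 sin 186° = -3.88, north 37.1 cos 186° = -36.90
Leg 3 (302°, 87.6 nmi): east 87.6 sin 302° = -74.29, north 87.6 cos 302° = 46.42
Net displacement: -45.94 east, -2.21 north. Direction back to start is (45.94, 2.21): bearing = atan2(45.94, 2.21) mod 360° = 87.25° ≈ 087°.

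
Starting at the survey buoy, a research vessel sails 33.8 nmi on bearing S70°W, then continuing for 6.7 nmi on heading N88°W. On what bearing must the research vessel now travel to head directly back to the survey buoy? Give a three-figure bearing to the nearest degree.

074°

Leg 1 (S70°W, 33.8 nmi): east 33.8 sin 250° = -31.76, north 33.8 cos 250° = -11.56
Leg 2 (N88°W, 6.7 nmi): east 6.7 sin 272° = -6.70, north 6.7 cos 272° = 0.23
Net displacement: -38.46 east, -11.33 north. Direction back to start is (38.46, 11.33): bearing = atan2(38.46, 11.33) mod 360° = 73.59° ≈ 074°.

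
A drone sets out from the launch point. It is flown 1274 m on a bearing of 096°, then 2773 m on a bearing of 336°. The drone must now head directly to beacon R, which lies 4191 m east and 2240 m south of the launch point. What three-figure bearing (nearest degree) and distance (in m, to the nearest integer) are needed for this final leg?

139°, 6160 m

Leg 1 (096°, 1274 m): east 1274 sin 96° = 1267.02, north 1274 cos 96° = -133.17
Leg 2 (336°, 2773 m): east 2773 sin 336° = -1127.88, north 2773 cos 336° = 2533.26
Current position: (139.14, 2400.09). Target: (4191, -2240). Remaining: Δeast = 4051.86, Δnorth = -4640.09.
Bearing = atan2(4051.86, -4640.09) mod 360° = 138.87°; distance = √((4051.86)² + (-4640.09)²) = 6160.197 m.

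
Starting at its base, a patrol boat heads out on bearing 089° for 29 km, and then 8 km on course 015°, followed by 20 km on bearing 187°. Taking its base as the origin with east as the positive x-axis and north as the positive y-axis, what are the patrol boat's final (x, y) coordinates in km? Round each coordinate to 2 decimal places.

(28.63, -11.62)

Leg 1 (089°, 29 km): east 29 sin 89° = 29.00, north 29 cos 89° = 0.51
Leg 2 (015°, 8 km): east 8 sin 15° = 2.07, north 8 cos 15° = 7.73
Leg 3 (187°, 20 km): east 20 sin 187° = -2.44, north 20 cos 187° = -19.85
Summing: 28.63 km east, -11.62 km north → (28.63, -11.62).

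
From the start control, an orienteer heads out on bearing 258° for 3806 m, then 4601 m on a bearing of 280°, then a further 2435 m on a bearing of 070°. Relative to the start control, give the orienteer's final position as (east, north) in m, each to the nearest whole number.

Leg 1 (258°, 3806 m): east 3806 sin 258° = -3722.83, north 3806 cos 258° = -791.31
Leg 2 (280°, 4601 m): east 4601 sin 280° = -4531.10, north 4601 cos 280° = 798.96
Leg 3 (070°, 2435 m): east 2435 sin 70° = 2288.15, north 2435 cos 70° = 832.82
Summing: -5965.78 m east, 840.46 m north → (-5966, 840).

(-5966, 840)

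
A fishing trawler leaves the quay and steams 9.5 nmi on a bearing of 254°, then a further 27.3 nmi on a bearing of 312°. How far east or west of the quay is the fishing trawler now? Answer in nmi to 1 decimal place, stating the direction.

29.4 nmi west

Leg 1 (254°, 9.5 nmi): east 9.5 sin 254° = -9.13, north 9.5 cos 254° = -2.62
Leg 2 (312°, 27.3 nmi): east 27.3 sin 312° = -20.29, north 27.3 cos 312° = 18.27
Net east component: -29.42 nmi.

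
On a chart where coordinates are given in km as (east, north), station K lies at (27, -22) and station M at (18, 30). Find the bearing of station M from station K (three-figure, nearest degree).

350°

Δeast = 18 − 27 = -9.00; Δnorth = 30 − -22 = 52.00.
Bearing = atan2(Δeast, Δnorth) mod 360° = 350.18° ≈ 350°.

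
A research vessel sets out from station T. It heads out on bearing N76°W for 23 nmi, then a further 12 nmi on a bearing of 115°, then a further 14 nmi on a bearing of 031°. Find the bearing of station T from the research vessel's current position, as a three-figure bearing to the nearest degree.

161°

Leg 1 (N76°W, 23 nmi): east 23 sin 284° = -22.32, north 23 cos 284° = 5.56
Leg 2 (115°, 12 nmi): east 12 sin 115° = 10.88, north 12 cos 115° = -5.07
Leg 3 (031°, 14 nmi): east 14 sin 31° = 7.21, north 14 cos 31° = 12.00
Net displacement: -4.23 east, 12.49 north. Direction back to start is (4.23, -12.49): bearing = atan2(4.23, -12.49) mod 360° = 161.29° ≈ 161°.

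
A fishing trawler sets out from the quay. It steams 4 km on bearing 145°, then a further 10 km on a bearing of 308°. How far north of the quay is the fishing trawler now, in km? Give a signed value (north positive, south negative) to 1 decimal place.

2.9 km

Leg 1 (145°, 4 km): east 4 sin 145° = 2.29, north 4 cos 145° = -3.28
Leg 2 (308°, 10 km): east 10 sin 308° = -7.88, north 10 cos 308° = 6.16
Net north component: 2.88 km.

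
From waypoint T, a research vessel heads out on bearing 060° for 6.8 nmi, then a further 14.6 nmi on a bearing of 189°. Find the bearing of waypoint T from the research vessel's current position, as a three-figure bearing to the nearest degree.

Leg 1 (060°, 6.8 nmi): east 6.8 sin 60° = 5.89, north 6.8 cos 60° = 3.40
Leg 2 (189°, 14.6 nmi): east 14.6 sin 189° = -2.28, north 14.6 cos 189° = -14.42
Net displacement: 3.61 east, -11.02 north. Direction back to start is (-3.61, 11.02): bearing = atan2(-3.61, 11.02) mod 360° = 341.89° ≈ 342°.

342°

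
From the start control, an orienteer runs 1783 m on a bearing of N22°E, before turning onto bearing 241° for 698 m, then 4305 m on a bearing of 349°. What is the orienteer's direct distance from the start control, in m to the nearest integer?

5593 m

Leg 1 (N22°E, 1783 m): east 1783 sin 22° = 667.92, north 1783 cos 22° = 1653.17
Leg 2 (241°, 698 m): east 698 sin 241° = -610.48, north 698 cos 241° = -338.40
Leg 3 (349°, 4305 m): east 4305 sin 349° = -821.43, north 4305 cos 349° = 4225.91
Net: -763.99 east, 5540.68 north. Distance = √((-763.99)² + (5540.68)²) = 5593.102 m.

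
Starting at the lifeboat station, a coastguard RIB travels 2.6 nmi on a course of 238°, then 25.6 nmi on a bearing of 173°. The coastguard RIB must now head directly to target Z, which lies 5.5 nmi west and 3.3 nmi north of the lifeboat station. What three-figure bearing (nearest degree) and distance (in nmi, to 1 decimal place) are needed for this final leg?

348°, 30.8 nmi

Leg 1 (238°, 2.6 nmi): east 2.6 sin 238° = -2.20, north 2.6 cos 238° = -1.38
Leg 2 (173°, 25.6 nmi): east 25.6 sin 173° = 3.12, north 25.6 cos 173° = -25.41
Current position: (0.91, -26.79). Target: (-5.5, 3.3). Remaining: Δeast = -6.41, Δnorth = 30.09.
Bearing = atan2(-6.41, 30.09) mod 360° = 347.96°; distance = √((-6.41)² + (30.09)²) = 30.763 nmi.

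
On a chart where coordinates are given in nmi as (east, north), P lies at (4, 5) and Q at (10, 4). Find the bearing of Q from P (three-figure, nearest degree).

Δeast = 10 − 4 = 6.00; Δnorth = 4 − 5 = -1.00.
Bearing = atan2(Δeast, Δnorth) mod 360° = 99.46° ≈ 099°.

099°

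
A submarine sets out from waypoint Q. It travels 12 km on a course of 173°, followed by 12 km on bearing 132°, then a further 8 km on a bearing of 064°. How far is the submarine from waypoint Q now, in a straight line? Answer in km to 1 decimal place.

Leg 1 (173°, 12 km): east 12 sin 173° = 1.46, north 12 cos 173° = -11.91
Leg 2 (132°, 12 km): east 12 sin 132° = 8.92, north 12 cos 132° = -8.03
Leg 3 (064°, 8 km): east 8 sin 64° = 7.19, north 8 cos 64° = 3.51
Net: 17.57 east, -16.43 north. Distance = √((17.57)² + (-16.43)²) = 24.058 km.

24.1 km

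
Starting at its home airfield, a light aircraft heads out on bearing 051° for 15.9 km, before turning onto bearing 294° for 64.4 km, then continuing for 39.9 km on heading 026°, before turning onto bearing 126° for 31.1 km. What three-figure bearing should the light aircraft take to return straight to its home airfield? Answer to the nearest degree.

Leg 1 (051°, 15.9 km): east 15.9 sin 51° = 12.36, north 15.9 cos 51° = 10.01
Leg 2 (294°, 64.4 km): east 64.4 sin 294° = -58.83, north 64.4 cos 294° = 26.19
Leg 3 (026°, 39.9 km): east 39.9 sin 26° = 17.49, north 39.9 cos 26° = 35.86
Leg 4 (126°, 31.1 km): east 31.1 sin 126° = 25.16, north 31.1 cos 126° = -18.28
Net displacement: -3.82 east, 53.78 north. Direction back to start is (3.82, -53.78): bearing = atan2(3.82, -53.78) mod 360° = 175.93° ≈ 176°.

176°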